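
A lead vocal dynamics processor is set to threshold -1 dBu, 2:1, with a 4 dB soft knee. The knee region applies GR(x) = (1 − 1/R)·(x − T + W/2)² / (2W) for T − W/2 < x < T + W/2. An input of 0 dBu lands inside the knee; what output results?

-0.5625 dBu

x − T + W/2 = 0 − (-1) + 2 = 3.
GR = (1 − 1/2) × 3² / 8 = 0.5 × 9 / 8 = 0.5625 dB.
Output = 0 − 0.5625 = -0.5625 dBu.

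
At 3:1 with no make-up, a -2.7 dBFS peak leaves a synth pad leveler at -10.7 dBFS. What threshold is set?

Let T be the threshold. Output overshoot = (input overshoot)/R, so -10.7 − T = (-2.7 − T)/3.
3·(-10.7 − T) = -2.7 − T → 2·T = -32.1 − (-2.7) = -29.4.
T = -29.4/2 = -14.7 dBFS.

-14.7 dBFS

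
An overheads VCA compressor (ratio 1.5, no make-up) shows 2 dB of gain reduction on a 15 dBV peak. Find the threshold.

Input is 6 dB above T (since output overshoot × R = input overshoot: (13 − T)·1.5 = 15 − T gives T = 9 dBV).
Check: 9 + (15 − 9)/1.5 = 9 + 4 = 13 dBV. ✓

9 dBV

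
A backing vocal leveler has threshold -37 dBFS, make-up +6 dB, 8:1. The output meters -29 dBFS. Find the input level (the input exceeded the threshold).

Remove make-up: -29 − 6 = -35 dBFS.
That's 2 dB above the -37 dBFS threshold.
Before 8:1 compression the overshoot was 2 × 8 = 16 dB, so input = -37 + 16 = -21 dBFS.

-21 dBFS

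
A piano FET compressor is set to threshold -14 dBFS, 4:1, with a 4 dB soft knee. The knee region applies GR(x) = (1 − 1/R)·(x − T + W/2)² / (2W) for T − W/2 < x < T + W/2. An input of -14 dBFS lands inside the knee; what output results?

x − T + W/2 = -14 − (-14) + 2 = 2.
GR = (1 − 1/4) × 2² / 8 = 0.75 × 4 / 8 = 0.375 dB.
Output = -14 − 0.375 = -14.375 dBFS.

-14.375 dBFS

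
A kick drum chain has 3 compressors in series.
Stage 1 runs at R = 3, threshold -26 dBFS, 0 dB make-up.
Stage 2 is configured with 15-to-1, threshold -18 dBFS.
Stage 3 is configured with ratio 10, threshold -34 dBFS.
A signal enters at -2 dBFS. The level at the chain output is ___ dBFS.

Stage 1: -2 dBFS is 24 dB over -26 dBFS; at 3:1 that becomes 8 dB over, giving -18 dBFS.
Stage 2: -18 dBFS is at or below the -18 dBFS threshold — no compression; output -18 dBFS.
Stage 3: overshoot 16 dB → 16/10 = 1.6 dB → -32.4 dBFS.

-32.4 dBFS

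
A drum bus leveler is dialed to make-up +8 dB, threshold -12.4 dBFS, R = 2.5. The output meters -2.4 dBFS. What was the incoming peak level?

-7.4 dBFS

Before make-up, the level was -2.4 − 8 = -10.4 dBFS.
The compressed level sits -10.4 − (-12.4) = 2 dB over threshold.
Input overshoot = R × output overshoot = 5 dB → input = -12.4 + 5 = -7.4 dBFS.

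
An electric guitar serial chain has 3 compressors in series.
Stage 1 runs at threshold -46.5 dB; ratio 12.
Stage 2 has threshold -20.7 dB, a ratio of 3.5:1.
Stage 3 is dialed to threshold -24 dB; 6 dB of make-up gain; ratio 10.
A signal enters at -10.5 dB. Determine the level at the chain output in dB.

-37.5 dB

Stage 1: overshoot 36 dB → 36/12 = 3 dB → -43.5 dB.
Stage 2: -43.5 dB is at or below the -20.7 dB threshold — no compression; output -43.5 dB.
Stage 3: below threshold (-43.5 ≤ -24); passes unchanged; make-up brings it to -37.5 dB.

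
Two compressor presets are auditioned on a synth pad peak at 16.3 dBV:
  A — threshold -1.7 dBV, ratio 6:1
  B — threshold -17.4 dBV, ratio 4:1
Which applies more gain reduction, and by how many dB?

B, by 10.275 dB

A: overshoot 18 dB → output overshoot 3 dB → GR 15 dB.
B: overshoot 33.7 dB → output overshoot 8.425 dB → GR 25.275 dB.
B applies 10.275 dB more gain reduction.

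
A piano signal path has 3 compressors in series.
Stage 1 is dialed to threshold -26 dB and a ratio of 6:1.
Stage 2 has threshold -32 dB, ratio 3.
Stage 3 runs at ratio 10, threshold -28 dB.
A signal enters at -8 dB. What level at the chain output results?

Stage 1: overshoot 18 dB → 18/6 = 3 dB → -23 dB.
Stage 2: -23 dB is 9 dB over -32 dB; at 3:1 that becomes 3 dB over, giving -29 dB.
Stage 3: below threshold (-29 ≤ -28); passes unchanged; output -29 dB.

-29 dB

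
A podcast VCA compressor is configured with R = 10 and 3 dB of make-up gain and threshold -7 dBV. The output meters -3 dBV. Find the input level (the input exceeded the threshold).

Before make-up, the level was -3 − 3 = -6 dBV.
The compressed level sits -6 − (-7) = 1 dB over threshold.
Input overshoot = R × output overshoot = 10 dB → input = -7 + 10 = 3 dBV.

3 dBV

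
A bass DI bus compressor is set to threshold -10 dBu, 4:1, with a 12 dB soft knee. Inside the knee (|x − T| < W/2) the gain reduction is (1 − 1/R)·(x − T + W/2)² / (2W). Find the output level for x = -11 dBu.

-11.78125 dBu

x − T + W/2 = -11 − (-10) + 6 = 5.
GR = (1 − 1/4) × 5² / 24 = 0.75 × 25 / 24 = 0.78125 dB.
Output = -11 − 0.78125 = -11.78125 dBu.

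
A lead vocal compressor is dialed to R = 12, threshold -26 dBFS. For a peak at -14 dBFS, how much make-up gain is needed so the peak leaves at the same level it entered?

11 dB

Without make-up, output = threshold + overshoot/12 = -26 + 1 = -25 dBFS.
Gap to target: 11 dB.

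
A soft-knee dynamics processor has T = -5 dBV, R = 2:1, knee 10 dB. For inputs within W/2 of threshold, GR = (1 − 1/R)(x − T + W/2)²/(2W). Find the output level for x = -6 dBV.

-6.4 dBV

x − T + W/2 = -6 − (-5) + 5 = 4.
GR = (1 − 1/2) × 4² / 20 = 0.5 × 16 / 20 = 0.4 dB.
Output = -6 − 0.4 = -6.4 dBV.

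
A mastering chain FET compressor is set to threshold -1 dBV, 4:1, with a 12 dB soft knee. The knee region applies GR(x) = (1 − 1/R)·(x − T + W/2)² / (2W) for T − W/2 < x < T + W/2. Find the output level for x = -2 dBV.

x − T + W/2 = -2 − (-1) + 6 = 5.
GR = (1 − 1/4) × 5² / 24 = 0.75 × 25 / 24 = 0.78125 dB.
Output = -2 − 0.78125 = -2.78125 dBV.

-2.78125 dBV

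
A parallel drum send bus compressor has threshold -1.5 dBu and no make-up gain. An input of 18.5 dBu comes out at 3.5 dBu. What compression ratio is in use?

Input overshoot = 18.5 − (-1.5) = 20 dB; output overshoot = 3.5 − (-1.5) = 5 dB.
Ratio = 20 / 5 = 4.

4:1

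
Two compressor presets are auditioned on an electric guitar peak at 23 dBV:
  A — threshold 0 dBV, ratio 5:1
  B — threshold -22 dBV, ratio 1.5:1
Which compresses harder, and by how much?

A, by 3.4 dB

A: GR = 23 − 23/5 = 18.4 dB.
B: GR = 45 − 45/1.5 = 15 dB.
A reduces 3.4 dB more.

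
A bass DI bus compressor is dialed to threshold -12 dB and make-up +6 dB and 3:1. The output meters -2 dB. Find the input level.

Remove make-up: -2 − 6 = -8 dB.
The compressed level sits -8 − (-12) = 4 dB over threshold.
Undo the ratio: input overshoot = 4 × 3 = 12 dB, giving input = 0 dB.

0 dB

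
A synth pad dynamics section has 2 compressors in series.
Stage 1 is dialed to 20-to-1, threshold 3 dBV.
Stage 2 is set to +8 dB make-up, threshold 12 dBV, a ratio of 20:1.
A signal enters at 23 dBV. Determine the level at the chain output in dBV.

12 dBV

Stage 1: overshoot 20 dB → 20/20 = 1 dB → 4 dBV.
Stage 2: 4 dBV is at or below the 12 dBV threshold — no compression; make-up brings it to 12 dBV.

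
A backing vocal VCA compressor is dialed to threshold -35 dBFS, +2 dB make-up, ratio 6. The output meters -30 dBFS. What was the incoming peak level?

Remove make-up: -30 − 2 = -32 dBFS.
Post-compression overshoot = -32 − (-35) = 3 dB.
Input overshoot = R × output overshoot = 18 dB → input = -35 + 18 = -17 dBFS.

-17 dBFS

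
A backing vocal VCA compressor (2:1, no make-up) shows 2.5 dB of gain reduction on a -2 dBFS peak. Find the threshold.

-7 dBFS

Gain reduction = -2 − (-4.5) = 2.5 dB; output overshoot = GR / (R − 1) = 2.5 / 1 = 2.5 dB.
Threshold = output − output overshoot = -4.5 − 2.5 = -7 dBFS.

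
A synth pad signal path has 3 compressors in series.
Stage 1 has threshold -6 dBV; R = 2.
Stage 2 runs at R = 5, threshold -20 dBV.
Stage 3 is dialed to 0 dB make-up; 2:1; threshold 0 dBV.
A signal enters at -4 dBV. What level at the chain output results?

-17 dBV

Stage 1: overshoot 2 dB → 2/2 = 1 dB → -5 dBV.
Stage 2: overshoot 15 dB → 15/5 = 3 dB → -17 dBV.
Stage 3: below threshold (-17 ≤ 0); passes unchanged; output -17 dBV.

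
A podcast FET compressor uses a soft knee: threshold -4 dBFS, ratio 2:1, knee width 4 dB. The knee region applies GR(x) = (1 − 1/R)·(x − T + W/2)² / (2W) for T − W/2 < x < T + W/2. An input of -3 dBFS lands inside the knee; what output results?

-3.5625 dBFS

x − T + W/2 = -3 − (-4) + 2 = 3.
GR = (1 − 1/2) × 3² / 8 = 0.5 × 9 / 8 = 0.5625 dB.
Output = -3 − 0.5625 = -3.5625 dBFS.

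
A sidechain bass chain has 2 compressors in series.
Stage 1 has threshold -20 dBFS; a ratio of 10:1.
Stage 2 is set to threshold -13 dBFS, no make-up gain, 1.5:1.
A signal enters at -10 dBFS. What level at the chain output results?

Stage 1: -10 dBFS is 10 dB over -20 dBFS; at 10:1 that becomes 1 dB over, giving -19 dBFS.
Stage 2: -19 dBFS ≤ -13 dBFS, so stage 2 doesn't engage; output -19 dBFS.

-19 dBFS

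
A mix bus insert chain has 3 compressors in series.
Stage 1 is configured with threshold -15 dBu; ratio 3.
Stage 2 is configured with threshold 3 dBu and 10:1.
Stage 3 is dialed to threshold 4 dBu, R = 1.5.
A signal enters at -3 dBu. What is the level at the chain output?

-11 dBu

Stage 1: 12 dB above -15 dBu, reduced 3:1 to 4 dB above → -11 dBu.
Stage 2: -11 dBu ≤ 3 dBu, so stage 2 doesn't engage; output -11 dBu.
Stage 3: -11 dBu is at or below the 4 dBu threshold — no compression; output -11 dBu.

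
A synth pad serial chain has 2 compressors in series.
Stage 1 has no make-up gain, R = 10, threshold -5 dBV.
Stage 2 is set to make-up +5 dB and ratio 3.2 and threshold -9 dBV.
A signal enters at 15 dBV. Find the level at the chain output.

-2.125 dBV

Stage 1: 20 dB above -5 dBV, reduced 10:1 to 2 dB above → -3 dBV.
Stage 2: 6 dB above -9 dBV, reduced 3.2:1 to 1.875 dB above → -7.125 dBV; +5 dB make-up → -2.125 dBV.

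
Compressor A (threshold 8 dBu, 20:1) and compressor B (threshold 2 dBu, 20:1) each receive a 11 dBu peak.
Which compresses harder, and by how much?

A: GR = 3 − 3/20 = 2.85 dB.
B: GR = 9 − 9/20 = 8.55 dB.
B reduces 5.7 dB more.

B, by 5.7 dB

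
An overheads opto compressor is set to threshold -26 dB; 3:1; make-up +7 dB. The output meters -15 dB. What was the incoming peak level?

Before make-up, the level was -15 − 7 = -22 dB.
Post-compression overshoot = -22 − (-26) = 4 dB.
Input overshoot = R × output overshoot = 12 dB → input = -26 + 12 = -14 dB.

-14 dB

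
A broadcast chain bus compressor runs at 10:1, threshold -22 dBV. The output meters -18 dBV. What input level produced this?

Post-compression overshoot = -18 − (-22) = 4 dB.
Input overshoot = R × output overshoot = 40 dB → input = -22 + 40 = 18 dBV.

18 dBV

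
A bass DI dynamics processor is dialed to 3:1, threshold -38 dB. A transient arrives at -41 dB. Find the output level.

-41 dB is 3 dB below the -38 dB threshold, so no gain reduction is applied.
Output = input = -41 dB.

-41 dB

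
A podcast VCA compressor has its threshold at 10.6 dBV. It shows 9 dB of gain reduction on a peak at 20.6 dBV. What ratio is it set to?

Input overshoot = 20.6 − 10.6 = 10 dB.
Output overshoot = 10 − 9 = 1 dB.
Ratio = input overshoot / output overshoot = 10 / 1 = 10.

10:1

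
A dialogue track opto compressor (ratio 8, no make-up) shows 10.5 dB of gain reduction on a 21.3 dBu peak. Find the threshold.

Let T be the threshold. Output overshoot = (input overshoot)/R, so 10.8 − T = (21.3 − T)/8.
8·(10.8 − T) = 21.3 − T → 7·T = 86.4 − 21.3 = 65.1.
T = 65.1/7 = 9.3 dBu.

9.3 dBu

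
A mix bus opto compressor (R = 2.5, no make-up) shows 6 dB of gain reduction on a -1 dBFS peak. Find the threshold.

-11 dBFS

Gain reduction = -1 − (-7) = 6 dB; output overshoot = GR / (R − 1) = 6 / 1.5 = 4 dB.
Threshold = output − output overshoot = -7 − 4 = -11 dBFS.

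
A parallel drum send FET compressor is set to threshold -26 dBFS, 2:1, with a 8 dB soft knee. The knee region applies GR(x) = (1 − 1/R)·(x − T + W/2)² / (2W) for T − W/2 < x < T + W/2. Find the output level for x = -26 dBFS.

x − T + W/2 = -26 − (-26) + 4 = 4.
GR = (1 − 1/2) × 4² / 16 = 0.5 × 16 / 16 = 0.5 dB.
Output = -26 − 0.5 = -26.5 dBFS.

-26.5 dBFS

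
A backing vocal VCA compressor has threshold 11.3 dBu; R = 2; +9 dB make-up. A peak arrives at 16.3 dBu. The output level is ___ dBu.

22.8 dBu

Overshoot: 16.3 − 11.3 = 5 dB.
2:1 compression reduces that to 5/2 = 2.5 dB over.
That puts the output at 13.8 dBu; make-up adds 9 dB, giving 22.8 dBu.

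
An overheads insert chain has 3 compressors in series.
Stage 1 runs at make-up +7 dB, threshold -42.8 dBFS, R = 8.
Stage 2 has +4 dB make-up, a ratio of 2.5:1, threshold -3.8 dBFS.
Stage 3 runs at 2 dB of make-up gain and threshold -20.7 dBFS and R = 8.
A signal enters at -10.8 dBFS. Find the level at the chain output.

Stage 1: 32 dB above -42.8 dBFS, reduced 8:1 to 4 dB above → -38.8 dBFS; +7 dB make-up → -31.8 dBFS.
Stage 2: -31.8 dBFS ≤ -3.8 dBFS, so stage 2 doesn't engage; make-up brings it to -27.8 dBFS.
Stage 3: -27.8 dBFS is at or below the -20.7 dBFS threshold — no compression; make-up brings it to -25.8 dBFS.

-25.8 dBFS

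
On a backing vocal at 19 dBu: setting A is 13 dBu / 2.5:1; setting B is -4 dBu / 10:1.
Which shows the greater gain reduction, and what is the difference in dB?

B, by 17.1 dB

A: GR = 6 − 6/2.5 = 3.6 dB.
B: GR = 23 − 23/10 = 20.7 dB.
Difference: 17.1 dB in favour of B.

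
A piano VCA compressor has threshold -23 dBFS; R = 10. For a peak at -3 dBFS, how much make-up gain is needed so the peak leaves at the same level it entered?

18 dB

Overshoot 20 dB → 20/10 = 2 dB after compression, so the compressed level is -23 + 2 = -21 dBFS.
Make-up = target − compressed = -3 − (-21) = 18 dB.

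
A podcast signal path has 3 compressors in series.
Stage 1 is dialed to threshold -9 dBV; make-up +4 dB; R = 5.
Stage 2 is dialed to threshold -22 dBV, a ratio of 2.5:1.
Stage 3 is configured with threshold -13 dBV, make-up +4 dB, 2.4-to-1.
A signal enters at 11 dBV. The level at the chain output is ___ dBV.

-9.6 dBV

Stage 1: 20 dB above -9 dBV, reduced 5:1 to 4 dB above → -5 dBV; +4 dB make-up → -1 dBV.
Stage 2: -1 dBV is 21 dB over -22 dBV; at 2.5:1 that becomes 8.4 dB over, giving -13.6 dBV.
Stage 3: -13.6 dBV is at or below the -13 dBV threshold — no compression; make-up brings it to -9.6 dBV.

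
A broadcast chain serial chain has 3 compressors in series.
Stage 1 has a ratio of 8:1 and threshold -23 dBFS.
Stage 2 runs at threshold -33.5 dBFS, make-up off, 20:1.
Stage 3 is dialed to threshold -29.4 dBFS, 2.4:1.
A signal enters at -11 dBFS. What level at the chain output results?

-32.9 dBFS

Stage 1: overshoot 12 dB → 12/8 = 1.5 dB → -21.5 dBFS.
Stage 2: 12 dB above -33.5 dBFS, reduced 20:1 to 0.6 dB above → -32.9 dBFS.
Stage 3: -32.9 dBFS ≤ -29.4 dBFS, so stage 3 doesn't engage; output -32.9 dBFS.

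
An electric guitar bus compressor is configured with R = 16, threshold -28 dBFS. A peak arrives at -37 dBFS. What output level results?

-37 dBFS is 9 dB below the -28 dBFS threshold, so no gain reduction is applied.
Output = input = -37 dBFS.

-37 dBFS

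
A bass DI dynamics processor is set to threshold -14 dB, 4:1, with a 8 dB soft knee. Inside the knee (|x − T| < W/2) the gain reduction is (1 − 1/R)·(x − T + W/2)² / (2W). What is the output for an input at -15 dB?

x − T + W/2 = -15 − (-14) + 4 = 3.
GR = (1 − 1/4) × 3² / 16 = 0.75 × 9 / 16 = 0.421875 dB.
Output = -15 − 0.421875 = -15.421875 dB.

-15.421875 dB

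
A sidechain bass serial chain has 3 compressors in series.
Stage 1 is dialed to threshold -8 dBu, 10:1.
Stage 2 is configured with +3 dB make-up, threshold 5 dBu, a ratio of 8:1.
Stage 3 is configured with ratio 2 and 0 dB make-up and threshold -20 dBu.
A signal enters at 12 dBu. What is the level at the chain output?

-11.5 dBu

Stage 1: overshoot 20 dB → 20/10 = 2 dB → -6 dBu.
Stage 2: -6 dBu is at or below the 5 dBu threshold — no compression; make-up brings it to -3 dBu.
Stage 3: 17 dB above -20 dBu, reduced 2:1 to 8.5 dB above → -11.5 dBu.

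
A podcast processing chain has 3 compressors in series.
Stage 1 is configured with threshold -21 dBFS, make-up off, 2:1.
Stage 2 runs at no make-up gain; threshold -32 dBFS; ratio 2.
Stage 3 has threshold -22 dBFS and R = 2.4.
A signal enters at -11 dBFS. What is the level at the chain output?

-24 dBFS

Stage 1: -11 dBFS is 10 dB over -21 dBFS; at 2:1 that becomes 5 dB over, giving -16 dBFS.
Stage 2: 16 dB above -32 dBFS, reduced 2:1 to 8 dB above → -24 dBFS.
Stage 3: below threshold (-24 ≤ -22); passes unchanged; output -24 dBFS.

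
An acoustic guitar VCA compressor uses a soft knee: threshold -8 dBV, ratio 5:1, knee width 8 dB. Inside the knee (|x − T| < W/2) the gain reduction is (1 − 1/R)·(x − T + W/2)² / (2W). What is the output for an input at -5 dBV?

-7.45 dBV

x − T + W/2 = -5 − (-8) + 4 = 7.
GR = (1 − 1/5) × 7² / 16 = 0.8 × 49 / 16 = 2.45 dB.
Output = -5 − 2.45 = -7.45 dBV.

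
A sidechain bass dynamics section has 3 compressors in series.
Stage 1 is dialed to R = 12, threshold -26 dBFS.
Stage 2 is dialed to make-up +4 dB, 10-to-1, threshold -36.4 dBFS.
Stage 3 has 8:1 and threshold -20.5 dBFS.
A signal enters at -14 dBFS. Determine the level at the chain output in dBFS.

-31.26 dBFS

Stage 1: 12 dB above -26 dBFS, reduced 12:1 to 1 dB above → -25 dBFS.
Stage 2: -25 dBFS is 11.4 dB over -36.4 dBFS; at 10:1 that becomes 1.14 dB over, giving -35.26 dBFS; +4 dB make-up → -31.26 dBFS.
Stage 3: below threshold (-31.26 ≤ -20.5); passes unchanged; output -31.26 dBFS.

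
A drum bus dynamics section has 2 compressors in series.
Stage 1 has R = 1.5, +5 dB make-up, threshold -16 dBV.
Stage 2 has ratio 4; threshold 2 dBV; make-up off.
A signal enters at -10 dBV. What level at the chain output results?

Stage 1: 6 dB above -16 dBV, reduced 1.5:1 to 4 dB above → -12 dBV; +5 dB make-up → -7 dBV.
Stage 2: -7 dBV is at or below the 2 dBV threshold — no compression; output -7 dBV.

-7 dBV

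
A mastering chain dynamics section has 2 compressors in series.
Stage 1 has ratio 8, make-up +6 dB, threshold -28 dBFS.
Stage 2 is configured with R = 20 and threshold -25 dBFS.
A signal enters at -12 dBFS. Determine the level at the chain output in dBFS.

-24.75 dBFS

Stage 1: -12 dBFS is 16 dB over -28 dBFS; at 8:1 that becomes 2 dB over, giving -26 dBFS; +6 dB make-up → -20 dBFS.
Stage 2: overshoot 5 dB → 5/20 = 0.25 dB → -24.75 dBFS.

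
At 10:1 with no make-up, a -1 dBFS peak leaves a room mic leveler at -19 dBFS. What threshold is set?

Let T be the threshold. Output overshoot = (input overshoot)/R, so -19 − T = (-1 − T)/10.
10·(-19 − T) = -1 − T → 9·T = -190 − (-1) = -189.
T = -189/9 = -21 dBFS.

-21 dBFS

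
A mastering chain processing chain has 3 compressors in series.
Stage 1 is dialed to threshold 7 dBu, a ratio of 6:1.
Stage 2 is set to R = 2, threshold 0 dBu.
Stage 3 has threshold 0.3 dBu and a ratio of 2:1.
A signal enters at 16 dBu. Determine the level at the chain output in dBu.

Stage 1: overshoot 9 dB → 9/6 = 1.5 dB → 8.5 dBu.
Stage 2: 8.5 dBu is 8.5 dB over 0 dBu; at 2:1 that becomes 4.25 dB over, giving 4.25 dBu.
Stage 3: 4.25 dBu is 3.95 dB over 0.3 dBu; at 2:1 that becomes 1.975 dB over, giving 2.275 dBu.

2.275 dBu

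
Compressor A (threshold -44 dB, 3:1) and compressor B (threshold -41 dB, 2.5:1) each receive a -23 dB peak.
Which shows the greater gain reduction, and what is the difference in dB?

A: GR = 21 − 21/3 = 14 dB.
B: GR = 18 − 18/2.5 = 10.8 dB.
Difference: 3.2 dB in favour of A.

A, by 3.2 dB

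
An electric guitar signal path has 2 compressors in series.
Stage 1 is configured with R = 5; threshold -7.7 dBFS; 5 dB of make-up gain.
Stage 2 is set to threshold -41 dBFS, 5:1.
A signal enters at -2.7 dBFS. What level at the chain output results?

-33.14 dBFS

Stage 1: -2.7 dBFS is 5 dB over -7.7 dBFS; at 5:1 that becomes 1 dB over, giving -6.7 dBFS; +5 dB make-up → -1.7 dBFS.
Stage 2: -1.7 dBFS is 39.3 dB over -41 dBFS; at 5:1 that becomes 7.86 dB over, giving -33.14 dBFS.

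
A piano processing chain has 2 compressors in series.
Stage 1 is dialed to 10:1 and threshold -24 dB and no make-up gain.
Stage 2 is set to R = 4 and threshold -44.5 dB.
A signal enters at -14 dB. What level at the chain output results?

Stage 1: overshoot 10 dB → 10/10 = 1 dB → -23 dB.
Stage 2: overshoot 21.5 dB → 21.5/4 = 5.375 dB → -39.125 dB.

-39.125 dB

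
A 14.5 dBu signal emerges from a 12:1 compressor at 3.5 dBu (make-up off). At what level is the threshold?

2.5 dBu

Gain reduction = 14.5 − 3.5 = 11 dB; output overshoot = GR / (R − 1) = 11 / 11 = 1 dB.
Threshold = output − output overshoot = 3.5 − 1 = 2.5 dBu.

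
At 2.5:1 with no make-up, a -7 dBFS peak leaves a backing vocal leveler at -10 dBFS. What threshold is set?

-12 dBFS

Let T be the threshold. Output overshoot = (input overshoot)/R, so -10 − T = (-7 − T)/2.5.
2.5·(-10 − T) = -7 − T → 1.5·T = -25 − (-7) = -18.
T = -18/1.5 = -12 dBFS.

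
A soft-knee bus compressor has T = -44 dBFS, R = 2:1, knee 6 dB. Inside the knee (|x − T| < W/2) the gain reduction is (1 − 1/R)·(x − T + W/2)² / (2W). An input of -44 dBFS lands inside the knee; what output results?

x − T + W/2 = -44 − (-44) + 3 = 3.
GR = (1 − 1/2) × 3² / 12 = 0.5 × 9 / 12 = 0.375 dB.
Output = -44 − 0.375 = -44.375 dBFS.

-44.375 dBFS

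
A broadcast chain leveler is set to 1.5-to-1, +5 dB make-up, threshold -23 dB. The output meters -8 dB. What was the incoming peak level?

-8 dB

Before make-up, the level was -8 − 5 = -13 dB.
Post-compression overshoot = -13 − (-23) = 10 dB.
Undo the ratio: input overshoot = 10 × 1.5 = 15 dB, giving input = -8 dB.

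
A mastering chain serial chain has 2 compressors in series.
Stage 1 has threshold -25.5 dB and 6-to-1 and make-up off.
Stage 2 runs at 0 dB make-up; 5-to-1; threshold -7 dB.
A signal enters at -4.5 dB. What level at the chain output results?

-22 dB

Stage 1: overshoot 21 dB → 21/6 = 3.5 dB → -22 dB.
Stage 2: -22 dB is at or below the -7 dB threshold — no compression; output -22 dB.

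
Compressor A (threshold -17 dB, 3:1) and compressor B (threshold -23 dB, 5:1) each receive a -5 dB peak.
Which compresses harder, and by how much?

B, by 6.4 dB

A: GR = 12 − 12/3 = 8 dB.
B: GR = 18 − 18/5 = 14.4 dB.
Difference: 6.4 dB in favour of B.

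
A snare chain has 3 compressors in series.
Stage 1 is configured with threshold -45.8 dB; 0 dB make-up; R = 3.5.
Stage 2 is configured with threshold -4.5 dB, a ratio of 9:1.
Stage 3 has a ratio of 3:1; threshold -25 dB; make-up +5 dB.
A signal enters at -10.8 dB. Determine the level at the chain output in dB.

Stage 1: -10.8 dB is 35 dB over -45.8 dB; at 3.5:1 that becomes 10 dB over, giving -35.8 dB.
Stage 2: -35.8 dB is at or below the -4.5 dB threshold — no compression; output -35.8 dB.
Stage 3: -35.8 dB ≤ -25 dB, so stage 3 doesn't engage; make-up brings it to -30.8 dB.

-30.8 dB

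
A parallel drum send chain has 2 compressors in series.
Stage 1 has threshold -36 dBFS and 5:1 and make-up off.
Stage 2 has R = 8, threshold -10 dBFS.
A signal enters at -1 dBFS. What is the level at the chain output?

-29 dBFS

Stage 1: 35 dB above -36 dBFS, reduced 5:1 to 7 dB above → -29 dBFS.
Stage 2: -29 dBFS ≤ -10 dBFS, so stage 2 doesn't engage; output -29 dBFS.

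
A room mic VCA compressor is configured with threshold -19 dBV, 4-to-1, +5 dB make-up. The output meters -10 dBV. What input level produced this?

-3 dBV

Before make-up, the level was -10 − 5 = -15 dBV.
That's 4 dB above the -19 dBV threshold.
Input overshoot = R × output overshoot = 16 dB → input = -19 + 16 = -3 dBV.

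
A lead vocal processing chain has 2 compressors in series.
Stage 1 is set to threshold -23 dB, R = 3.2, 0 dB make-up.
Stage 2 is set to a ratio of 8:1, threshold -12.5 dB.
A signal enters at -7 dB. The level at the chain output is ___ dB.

-18 dB

Stage 1: 16 dB above -23 dB, reduced 3.2:1 to 5 dB above → -18 dB.
Stage 2: -18 dB is at or below the -12.5 dB threshold — no compression; output -18 dB.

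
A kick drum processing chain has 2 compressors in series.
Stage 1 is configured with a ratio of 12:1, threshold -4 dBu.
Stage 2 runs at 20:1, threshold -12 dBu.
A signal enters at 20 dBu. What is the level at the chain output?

-11.5 dBu

Stage 1: 20 dBu is 24 dB over -4 dBu; at 12:1 that becomes 2 dB over, giving -2 dBu.
Stage 2: overshoot 10 dB → 10/20 = 0.5 dB → -11.5 dBu.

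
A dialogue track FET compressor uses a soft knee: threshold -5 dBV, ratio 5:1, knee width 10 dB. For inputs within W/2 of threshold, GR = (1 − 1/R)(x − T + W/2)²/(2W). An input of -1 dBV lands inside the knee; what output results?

-4.24 dBV

x − T + W/2 = -1 − (-5) + 5 = 9.
GR = (1 − 1/5) × 9² / 20 = 0.8 × 81 / 20 = 3.24 dB.
Output = -1 − 3.24 = -4.24 dBV.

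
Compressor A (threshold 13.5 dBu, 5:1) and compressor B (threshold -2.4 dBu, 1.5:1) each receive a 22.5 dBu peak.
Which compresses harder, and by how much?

B, by 1.1 dB

A: overshoot 9 dB → output overshoot 1.8 dB → GR 7.2 dB.
B: overshoot 24.9 dB → output overshoot 16.6 dB → GR 8.3 dB.
B applies 1.1 dB more gain reduction.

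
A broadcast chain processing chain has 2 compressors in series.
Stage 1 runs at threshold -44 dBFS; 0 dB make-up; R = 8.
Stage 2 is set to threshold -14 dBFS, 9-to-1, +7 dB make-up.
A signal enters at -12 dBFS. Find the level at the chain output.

Stage 1: 32 dB above -44 dBFS, reduced 8:1 to 4 dB above → -40 dBFS.
Stage 2: -40 dBFS is at or below the -14 dBFS threshold — no compression; make-up brings it to -33 dBFS.

-33 dBFS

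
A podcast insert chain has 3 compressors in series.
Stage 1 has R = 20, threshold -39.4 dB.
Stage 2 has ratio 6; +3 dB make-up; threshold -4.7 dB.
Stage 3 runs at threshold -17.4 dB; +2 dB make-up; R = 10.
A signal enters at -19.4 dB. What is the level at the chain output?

-33.4 dB

Stage 1: -19.4 dB is 20 dB over -39.4 dB; at 20:1 that becomes 1 dB over, giving -38.4 dB.
Stage 2: below threshold (-38.4 ≤ -4.7); passes unchanged; make-up brings it to -35.4 dB.
Stage 3: -35.4 dB is at or below the -17.4 dB threshold — no compression; make-up brings it to -33.4 dB.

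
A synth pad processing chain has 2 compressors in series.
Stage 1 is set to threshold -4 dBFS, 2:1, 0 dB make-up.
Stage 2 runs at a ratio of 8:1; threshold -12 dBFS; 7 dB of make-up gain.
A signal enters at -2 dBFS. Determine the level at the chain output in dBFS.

-3.875 dBFS

Stage 1: -2 dBFS is 2 dB over -4 dBFS; at 2:1 that becomes 1 dB over, giving -3 dBFS.
Stage 2: 9 dB above -12 dBFS, reduced 8:1 to 1.125 dB above → -10.875 dBFS; +7 dB make-up → -3.875 dBFS.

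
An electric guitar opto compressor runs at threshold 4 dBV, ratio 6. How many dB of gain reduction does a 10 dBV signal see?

5 dB

Overshoot = 10 − 4 = 6 dB.
After 6:1 compression the overshoot becomes 6/6 = 1 dB.
So the signal is attenuated by 6 − 1 = 5 dB.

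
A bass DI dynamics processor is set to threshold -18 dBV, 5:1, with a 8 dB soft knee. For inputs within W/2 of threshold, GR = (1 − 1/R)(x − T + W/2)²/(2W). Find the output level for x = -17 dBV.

x − T + W/2 = -17 − (-18) + 4 = 5.
GR = (1 − 1/5) × 5² / 16 = 0.8 × 25 / 16 = 1.25 dB.
Output = -17 − 1.25 = -18.25 dBV.

-18.25 dBV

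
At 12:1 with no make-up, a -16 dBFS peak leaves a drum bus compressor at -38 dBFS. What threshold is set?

-40 dBFS

Let T be the threshold. Output overshoot = (input overshoot)/R, so -38 − T = (-16 − T)/12.
12·(-38 − T) = -16 − T → 11·T = -456 − (-16) = -440.
T = -440/11 = -40 dBFS.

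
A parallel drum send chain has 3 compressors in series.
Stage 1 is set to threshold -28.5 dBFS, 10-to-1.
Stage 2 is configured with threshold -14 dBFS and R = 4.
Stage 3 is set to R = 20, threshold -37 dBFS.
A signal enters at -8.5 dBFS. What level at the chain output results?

Stage 1: -8.5 dBFS is 20 dB over -28.5 dBFS; at 10:1 that becomes 2 dB over, giving -26.5 dBFS.
Stage 2: -26.5 dBFS ≤ -14 dBFS, so stage 2 doesn't engage; output -26.5 dBFS.
Stage 3: 10.5 dB above -37 dBFS, reduced 20:1 to 0.525 dB above → -36.475 dBFS.

-36.475 dBFS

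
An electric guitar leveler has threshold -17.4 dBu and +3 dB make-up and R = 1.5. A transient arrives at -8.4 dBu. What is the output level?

Overshoot: -8.4 − (-17.4) = 9 dB.
1.5:1 compression reduces that to 9/1.5 = 6 dB over.
That puts the output at -11.4 dBu; make-up adds 3 dB, giving -8.4 dBu.

-8.4 dBu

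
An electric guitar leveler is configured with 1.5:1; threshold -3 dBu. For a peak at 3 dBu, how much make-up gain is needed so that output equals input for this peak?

The peak compresses to -3 + 6/1.5 = 1 dBu.
To reach 3 dBu requires 3 − 1 = 2 dB of make-up.

2 dB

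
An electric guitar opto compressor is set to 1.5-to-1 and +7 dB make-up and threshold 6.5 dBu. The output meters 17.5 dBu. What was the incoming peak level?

12.5 dBu

Remove make-up: 17.5 − 7 = 10.5 dBu.
Post-compression overshoot = 10.5 − 6.5 = 4 dB.
Undo the ratio: input overshoot = 4 × 1.5 = 6 dB, giving input = 12.5 dBu.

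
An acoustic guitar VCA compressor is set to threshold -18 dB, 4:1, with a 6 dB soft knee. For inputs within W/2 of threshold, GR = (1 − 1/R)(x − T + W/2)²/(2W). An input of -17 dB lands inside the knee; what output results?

x − T + W/2 = -17 − (-18) + 3 = 4.
GR = (1 − 1/4) × 4² / 12 = 0.75 × 16 / 12 = 1 dB.
Output = -17 − 1 = -18 dB.

-18 dB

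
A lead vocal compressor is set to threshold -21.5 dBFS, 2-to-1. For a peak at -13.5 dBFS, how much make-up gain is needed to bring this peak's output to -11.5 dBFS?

6 dB

Overshoot 8 dB → 8/2 = 4 dB after compression, so the compressed level is -21.5 + 4 = -17.5 dBFS.
Make-up = target − compressed = -11.5 − (-17.5) = 6 dB.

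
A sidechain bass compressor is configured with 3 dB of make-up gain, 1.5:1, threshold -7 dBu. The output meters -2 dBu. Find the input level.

-4 dBu

Before make-up, the level was -2 − 3 = -5 dBu.
The compressed level sits -5 − (-7) = 2 dB over threshold.
Before 1.5:1 compression the overshoot was 2 × 1.5 = 3 dB, so input = -7 + 3 = -4 dBu.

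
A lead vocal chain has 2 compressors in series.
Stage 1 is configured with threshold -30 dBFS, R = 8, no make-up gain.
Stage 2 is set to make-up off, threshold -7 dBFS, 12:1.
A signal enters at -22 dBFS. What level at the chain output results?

-29 dBFS

Stage 1: overshoot 8 dB → 8/8 = 1 dB → -29 dBFS.
Stage 2: -29 dBFS is at or below the -7 dBFS threshold — no compression; output -29 dBFS.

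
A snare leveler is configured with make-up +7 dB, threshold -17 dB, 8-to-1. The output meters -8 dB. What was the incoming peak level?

-1 dB

Remove make-up: -8 − 7 = -15 dB.
That's 2 dB above the -17 dB threshold.
Before 8:1 compression the overshoot was 2 × 8 = 16 dB, so input = -17 + 16 = -1 dB.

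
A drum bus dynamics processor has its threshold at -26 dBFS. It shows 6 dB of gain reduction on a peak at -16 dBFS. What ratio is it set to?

2.5:1

Input overshoot = -16 − (-26) = 10 dB.
Output overshoot = 10 − 6 = 4 dB.
Ratio = input overshoot / output overshoot = 10 / 4 = 2.5.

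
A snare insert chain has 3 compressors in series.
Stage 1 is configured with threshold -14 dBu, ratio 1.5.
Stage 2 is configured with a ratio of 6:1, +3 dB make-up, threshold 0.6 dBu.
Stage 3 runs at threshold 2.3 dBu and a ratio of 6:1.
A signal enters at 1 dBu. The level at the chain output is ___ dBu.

-1 dBu

Stage 1: 15 dB above -14 dBu, reduced 1.5:1 to 10 dB above → -4 dBu.
Stage 2: -4 dBu ≤ 0.6 dBu, so stage 2 doesn't engage; make-up brings it to -1 dBu.
Stage 3: -1 dBu is at or below the 2.3 dBu threshold — no compression; output -1 dBu.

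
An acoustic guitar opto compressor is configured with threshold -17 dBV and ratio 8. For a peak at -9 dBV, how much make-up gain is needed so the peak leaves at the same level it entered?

Overshoot 8 dB → 8/8 = 1 dB after compression, so the compressed level is -17 + 1 = -16 dBV.
Make-up = target − compressed = -9 − (-16) = 7 dB.

7 dB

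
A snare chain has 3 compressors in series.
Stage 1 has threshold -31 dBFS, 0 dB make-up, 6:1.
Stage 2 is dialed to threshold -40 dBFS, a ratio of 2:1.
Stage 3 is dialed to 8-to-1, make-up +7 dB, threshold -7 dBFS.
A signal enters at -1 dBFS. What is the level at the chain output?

Stage 1: overshoot 30 dB → 30/6 = 5 dB → -26 dBFS.
Stage 2: 14 dB above -40 dBFS, reduced 2:1 to 7 dB above → -33 dBFS.
Stage 3: below threshold (-33 ≤ -7); passes unchanged; make-up brings it to -26 dBFS.

-26 dBFS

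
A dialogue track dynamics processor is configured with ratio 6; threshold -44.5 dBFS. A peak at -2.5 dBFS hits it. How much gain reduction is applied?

35 dB

The signal is 42 dB above threshold.
A 6:1 ratio leaves 7 dB of that excess.
Gain reduction = 42 − 7 = 35 dB.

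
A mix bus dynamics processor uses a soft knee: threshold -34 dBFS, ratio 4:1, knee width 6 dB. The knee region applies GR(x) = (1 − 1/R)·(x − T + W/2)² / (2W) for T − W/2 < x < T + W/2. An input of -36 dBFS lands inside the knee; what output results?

x − T + W/2 = -36 − (-34) + 3 = 1.
GR = (1 − 1/4) × 1² / 12 = 0.75 × 1 / 12 = 0.0625 dB.
Output = -36 − 0.0625 = -36.0625 dBFS.

-36.0625 dBFS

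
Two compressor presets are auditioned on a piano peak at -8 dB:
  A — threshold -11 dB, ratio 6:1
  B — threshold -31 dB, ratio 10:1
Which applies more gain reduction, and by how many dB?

B, by 18.2 dB

A: overshoot 3 dB → output overshoot 0.5 dB → GR 2.5 dB.
B: overshoot 23 dB → output overshoot 2.3 dB → GR 20.7 dB.
B applies 18.2 dB more gain reduction.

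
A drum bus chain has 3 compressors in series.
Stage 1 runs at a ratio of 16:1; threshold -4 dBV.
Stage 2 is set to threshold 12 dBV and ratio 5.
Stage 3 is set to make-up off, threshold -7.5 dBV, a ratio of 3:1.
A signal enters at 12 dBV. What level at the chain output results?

Stage 1: 16 dB above -4 dBV, reduced 16:1 to 1 dB above → -3 dBV.
Stage 2: -3 dBV is at or below the 12 dBV threshold — no compression; output -3 dBV.
Stage 3: 4.5 dB above -7.5 dBV, reduced 3:1 to 1.5 dB above → -6 dBV.

-6 dBV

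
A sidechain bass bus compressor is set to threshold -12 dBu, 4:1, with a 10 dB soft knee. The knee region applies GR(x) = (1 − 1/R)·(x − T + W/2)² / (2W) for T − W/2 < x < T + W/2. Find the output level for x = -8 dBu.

-11.0375 dBu

x − T + W/2 = -8 − (-12) + 5 = 9.
GR = (1 − 1/4) × 9² / 20 = 0.75 × 81 / 20 = 3.0375 dB.
Output = -8 − 3.0375 = -11.0375 dBu.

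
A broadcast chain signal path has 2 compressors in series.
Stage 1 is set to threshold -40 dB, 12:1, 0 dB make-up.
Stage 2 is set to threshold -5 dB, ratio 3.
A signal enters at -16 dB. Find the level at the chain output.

-38 dB

Stage 1: 24 dB above -40 dB, reduced 12:1 to 2 dB above → -38 dB.
Stage 2: -38 dB is at or below the -5 dB threshold — no compression; output -38 dB.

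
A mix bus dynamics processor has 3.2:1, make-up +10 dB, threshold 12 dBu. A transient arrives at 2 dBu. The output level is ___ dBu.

12 dBu

2 dBu is 10 dB below the 12 dBu threshold, so no gain reduction is applied.
Make-up gain adds 10 dB: 2 + 10 = 12 dBu.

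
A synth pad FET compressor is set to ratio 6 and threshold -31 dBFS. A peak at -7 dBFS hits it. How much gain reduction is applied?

20 dB

Overshoot = -7 − (-31) = 24 dB.
At 6:1, output sits 24/6 = 4 dB above threshold.
So the signal is attenuated by 24 − 4 = 20 dB.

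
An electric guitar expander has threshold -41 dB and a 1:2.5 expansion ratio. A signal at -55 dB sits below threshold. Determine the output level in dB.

Below threshold, a 1:2.5 expander applies gain = (2.5−1)×(T − x) of attenuation.
(2.5−1) × 14 = 21 dB, so output = -55 − 21 = -76 dB.

-76 dB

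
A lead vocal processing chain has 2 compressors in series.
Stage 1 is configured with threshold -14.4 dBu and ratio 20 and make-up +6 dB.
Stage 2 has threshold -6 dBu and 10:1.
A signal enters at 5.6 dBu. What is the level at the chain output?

-7.4 dBu

Stage 1: 5.6 dBu is 20 dB over -14.4 dBu; at 20:1 that becomes 1 dB over, giving -13.4 dBu; +6 dB make-up → -7.4 dBu.
Stage 2: below threshold (-7.4 ≤ -6); passes unchanged; output -7.4 dBu.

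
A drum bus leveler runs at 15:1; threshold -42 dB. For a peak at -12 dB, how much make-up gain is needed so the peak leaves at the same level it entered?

28 dB

The peak compresses to -42 + 30/15 = -40 dB.
To reach -12 dB requires -12 − (-40) = 28 dB of make-up.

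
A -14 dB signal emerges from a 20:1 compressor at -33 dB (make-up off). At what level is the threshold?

Gain reduction = -14 − (-33) = 19 dB; output overshoot = GR / (R − 1) = 19 / 19 = 1 dB.
Threshold = output − output overshoot = -33 − 1 = -34 dB.

-34 dB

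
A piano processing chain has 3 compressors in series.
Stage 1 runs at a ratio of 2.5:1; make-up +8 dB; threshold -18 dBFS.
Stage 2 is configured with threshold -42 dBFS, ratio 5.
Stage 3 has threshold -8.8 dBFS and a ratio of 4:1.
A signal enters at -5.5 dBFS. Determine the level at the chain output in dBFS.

Stage 1: overshoot 12.5 dB → 12.5/2.5 = 5 dB → -13 dBFS; +8 dB make-up → -5 dBFS.
Stage 2: -5 dBFS is 37 dB over -42 dBFS; at 5:1 that becomes 7.4 dB over, giving -34.6 dBFS.
Stage 3: -34.6 dBFS is at or below the -8.8 dBFS threshold — no compression; output -34.6 dBFS.

-34.6 dBFS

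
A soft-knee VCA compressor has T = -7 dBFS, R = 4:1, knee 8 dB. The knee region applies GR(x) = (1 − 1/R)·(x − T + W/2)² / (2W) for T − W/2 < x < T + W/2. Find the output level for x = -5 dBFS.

x − T + W/2 = -5 − (-7) + 4 = 6.
GR = (1 − 1/4) × 6² / 16 = 0.75 × 36 / 16 = 1.6875 dB.
Output = -5 − 1.6875 = -6.6875 dBFS.

-6.6875 dBFS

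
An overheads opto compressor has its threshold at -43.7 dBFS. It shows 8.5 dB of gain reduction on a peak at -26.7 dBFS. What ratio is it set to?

Input overshoot = -26.7 − (-43.7) = 17 dB.
Output overshoot = 17 − 8.5 = 8.5 dB.
Ratio = input overshoot / output overshoot = 17 / 8.5 = 2.

2:1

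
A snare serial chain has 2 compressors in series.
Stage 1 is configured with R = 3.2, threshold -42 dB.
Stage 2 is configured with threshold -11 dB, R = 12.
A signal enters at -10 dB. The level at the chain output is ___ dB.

-32 dB

Stage 1: overshoot 32 dB → 32/3.2 = 10 dB → -32 dB.
Stage 2: below threshold (-32 ≤ -11); passes unchanged; output -32 dB.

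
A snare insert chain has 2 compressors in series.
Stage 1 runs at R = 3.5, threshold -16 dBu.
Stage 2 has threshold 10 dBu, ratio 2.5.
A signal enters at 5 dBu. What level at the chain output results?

Stage 1: 5 dBu is 21 dB over -16 dBu; at 3.5:1 that becomes 6 dB over, giving -10 dBu.
Stage 2: -10 dBu ≤ 10 dBu, so stage 2 doesn't engage; output -10 dBu.

-10 dBu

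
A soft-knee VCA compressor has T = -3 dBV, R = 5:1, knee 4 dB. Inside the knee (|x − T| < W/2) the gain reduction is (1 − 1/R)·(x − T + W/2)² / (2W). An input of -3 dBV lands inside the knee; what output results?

-3.4 dBV

x − T + W/2 = -3 − (-3) + 2 = 2.
GR = (1 − 1/5) × 2² / 8 = 0.8 × 4 / 8 = 0.4 dB.
Output = -3 − 0.4 = -3.4 dBV.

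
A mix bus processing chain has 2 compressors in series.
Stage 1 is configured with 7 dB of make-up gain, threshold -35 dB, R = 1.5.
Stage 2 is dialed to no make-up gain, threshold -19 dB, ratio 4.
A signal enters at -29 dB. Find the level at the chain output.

-24 dB

Stage 1: 6 dB above -35 dB, reduced 1.5:1 to 4 dB above → -31 dB; +7 dB make-up → -24 dB.
Stage 2: -24 dB ≤ -19 dB, so stage 2 doesn't engage; output -24 dB.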